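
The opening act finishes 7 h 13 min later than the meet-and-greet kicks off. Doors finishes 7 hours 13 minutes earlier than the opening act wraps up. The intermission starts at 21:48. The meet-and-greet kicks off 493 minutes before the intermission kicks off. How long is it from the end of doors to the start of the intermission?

8 h 13 min

The meet-and-greet starts at 21:48 − 493 min = 13:35.
The opening act ends at 13:35 + 433 min = 20:48.
Doors ends at 20:48 − 433 min = 13:35.
From 13:35 to 21:48 is 8 h 13 min.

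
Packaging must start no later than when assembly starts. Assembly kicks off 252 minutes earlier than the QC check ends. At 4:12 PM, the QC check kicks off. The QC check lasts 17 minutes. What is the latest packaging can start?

The QC check ends at 4:12 PM + 17 min = 4:29 PM.
Assembly starts at 4:29 PM − 252 min = 12:17 PM.
Packaging is bounded by assembly, so the latest it can start is 12:17 PM.

12:17 PM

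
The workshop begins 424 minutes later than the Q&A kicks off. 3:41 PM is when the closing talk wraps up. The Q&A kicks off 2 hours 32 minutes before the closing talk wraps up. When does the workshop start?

8:13 PM

The Q&A starts at 3:41 PM − 152 min = 1:09 PM.
The workshop starts at 1:09 PM + 424 min = 8:13 PM.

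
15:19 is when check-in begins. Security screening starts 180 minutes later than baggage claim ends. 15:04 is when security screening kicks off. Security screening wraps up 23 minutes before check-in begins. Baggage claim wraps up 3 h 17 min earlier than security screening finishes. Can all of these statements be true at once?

No

Security screening ends at 15:19 − 23 min = 14:56.
Baggage claim ends at 14:56 − 197 min = 11:39.
Security screening starts at 11:39 + 180 min = 14:39.
But security screening is also said to start at 15:04 — a 25-minute conflict.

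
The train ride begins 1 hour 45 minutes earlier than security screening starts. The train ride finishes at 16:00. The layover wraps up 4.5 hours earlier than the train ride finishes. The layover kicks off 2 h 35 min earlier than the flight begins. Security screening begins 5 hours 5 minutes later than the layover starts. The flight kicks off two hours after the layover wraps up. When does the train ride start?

14:15

The layover ends at 16:00 − 270 min = 11:30.
The flight starts at 11:30 + 120 min = 13:30.
The layover starts at 13:30 − 155 min = 10:55.
Security screening starts at 10:55 + 305 min = 16:00.
The train ride starts at 16:00 − 105 min = 14:15.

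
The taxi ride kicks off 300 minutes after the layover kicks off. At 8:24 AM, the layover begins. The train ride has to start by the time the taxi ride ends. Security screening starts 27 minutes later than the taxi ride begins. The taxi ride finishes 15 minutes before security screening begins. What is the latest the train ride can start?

1:36 PM

The taxi ride starts at 8:24 AM + 300 min = 1:24 PM.
Security screening starts at 1:24 PM + 27 min = 1:51 PM.
The taxi ride ends at 1:51 PM − 15 min = 1:36 PM.
The train ride is bounded by the taxi ride, so the latest it can start is 1:36 PM.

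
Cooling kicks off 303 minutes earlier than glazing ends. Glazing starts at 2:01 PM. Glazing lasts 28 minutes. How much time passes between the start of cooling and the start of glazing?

Glazing ends at 2:01 PM + 28 min = 2:29 PM.
Cooling starts at 2:29 PM − 303 min = 9:26 AM.
From 9:26 AM to 2:01 PM is 4 hours 35 minutes.

4 hours 35 minutes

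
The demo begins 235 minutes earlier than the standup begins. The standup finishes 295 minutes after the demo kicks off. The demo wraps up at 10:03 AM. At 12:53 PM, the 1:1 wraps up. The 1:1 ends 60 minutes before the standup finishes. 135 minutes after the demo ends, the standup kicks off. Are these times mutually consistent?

No

The standup starts at 10:03 AM + 135 min = 12:18 PM.
The demo starts at 12:18 PM − 235 min = 8:23 AM.
The standup ends at 8:23 AM + 295 min = 1:18 PM.
The 1:1 ends at 1:18 PM − 60 min = 12:18 PM.
But the 1:1 is also said to end at 12:53 PM — a 35-minute conflict.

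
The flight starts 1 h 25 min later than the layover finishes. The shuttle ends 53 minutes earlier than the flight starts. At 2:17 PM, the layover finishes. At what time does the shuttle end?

2:49 PM

The flight starts at 2:17 PM + 85 min = 3:42 PM.
The shuttle ends at 3:42 PM − 53 min = 2:49 PM.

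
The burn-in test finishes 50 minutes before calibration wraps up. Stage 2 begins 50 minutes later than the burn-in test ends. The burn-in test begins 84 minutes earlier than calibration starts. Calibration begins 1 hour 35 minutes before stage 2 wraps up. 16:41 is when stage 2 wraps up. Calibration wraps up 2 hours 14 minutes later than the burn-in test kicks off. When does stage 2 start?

15:56

Calibration starts at 16:41 − 95 min = 15:06.
The burn-in test starts at 15:06 − 84 min = 13:42.
Calibration ends at 13:42 + 134 min = 15:56.
The burn-in test ends at 15:56 − 50 min = 15:06.
Stage 2 starts at 15:06 + 50 min = 15:56.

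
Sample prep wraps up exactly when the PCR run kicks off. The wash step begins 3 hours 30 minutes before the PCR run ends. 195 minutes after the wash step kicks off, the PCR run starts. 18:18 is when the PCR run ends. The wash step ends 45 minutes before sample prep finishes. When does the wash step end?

17:18

The wash step starts at 18:18 − 210 min = 14:48.
The PCR run starts at 14:48 + 195 min = 18:03.
So sample prep ends at 18:03.
The wash step ends at 18:03 − 45 min = 17:18.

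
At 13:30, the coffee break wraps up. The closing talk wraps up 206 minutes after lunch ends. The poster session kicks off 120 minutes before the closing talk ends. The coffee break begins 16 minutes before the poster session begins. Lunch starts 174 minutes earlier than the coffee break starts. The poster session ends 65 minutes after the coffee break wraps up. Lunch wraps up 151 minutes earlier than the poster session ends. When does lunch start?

The poster session ends at 13:30 + 65 min = 14:35.
Lunch ends at 14:35 − 151 min = 12:04.
The closing talk ends at 12:04 + 206 min = 15:30.
The poster session starts at 15:30 − 120 min = 13:30.
The coffee break starts at 13:30 − 16 min = 13:14.
Lunch starts at 13:14 − 174 min = 10:20.

10:20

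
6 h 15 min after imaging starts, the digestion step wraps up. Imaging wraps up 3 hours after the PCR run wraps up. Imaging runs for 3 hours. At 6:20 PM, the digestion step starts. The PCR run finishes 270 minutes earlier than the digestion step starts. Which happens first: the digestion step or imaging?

imaging

The PCR run ends at 6:20 PM − 270 min = 1:50 PM.
Imaging ends at 1:50 PM + 180 min = 4:50 PM.
Imaging starts at 4:50 PM − 180 min = 1:50 PM.
The digestion step starts at 6:20 PM and imaging starts at 1:50 PM, so imaging is first.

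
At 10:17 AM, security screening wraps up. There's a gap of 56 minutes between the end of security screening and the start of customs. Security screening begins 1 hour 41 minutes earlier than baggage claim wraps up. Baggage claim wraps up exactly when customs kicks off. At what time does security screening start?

9:32 AM

Customs starts at 10:17 AM + 56 min = 11:13 AM.
So baggage claim ends at 11:13 AM.
Security screening starts at 11:13 AM − 101 min = 9:32 AM.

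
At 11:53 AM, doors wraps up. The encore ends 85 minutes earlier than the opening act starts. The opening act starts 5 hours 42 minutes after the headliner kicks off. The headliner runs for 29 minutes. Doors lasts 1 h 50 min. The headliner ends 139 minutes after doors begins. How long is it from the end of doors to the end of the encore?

Doors starts at 11:53 AM − 110 min = 10:03 AM.
The headliner ends at 10:03 AM + 139 min = 12:22 PM.
The headliner starts at 12:22 PM − 29 min = 11:53 AM.
The opening act starts at 11:53 AM + 342 min = 5:35 PM.
The encore ends at 5:35 PM − 85 min = 4:10 PM.
From 11:53 AM to 4:10 PM is 257 minutes.

257 minutes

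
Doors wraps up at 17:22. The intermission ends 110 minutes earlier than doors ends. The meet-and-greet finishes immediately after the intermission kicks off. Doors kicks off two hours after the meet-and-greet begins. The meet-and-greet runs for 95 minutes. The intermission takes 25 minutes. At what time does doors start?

15:32

The intermission ends at 17:22 − 110 min = 15:32.
The intermission starts at 15:32 − 25 min = 15:07.
So the meet-and-greet ends at 15:07.
The meet-and-greet starts at 15:07 − 95 min = 13:32.
Doors starts at 13:32 + 120 min = 15:32.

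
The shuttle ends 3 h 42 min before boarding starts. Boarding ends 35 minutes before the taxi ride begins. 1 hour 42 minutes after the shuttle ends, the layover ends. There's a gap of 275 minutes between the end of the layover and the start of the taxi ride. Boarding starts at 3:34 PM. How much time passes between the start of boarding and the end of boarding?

The shuttle ends at 3:34 PM − 222 min = 11:52 AM.
The layover ends at 11:52 AM + 102 min = 1:34 PM.
The taxi ride starts at 1:34 PM + 275 min = 6:09 PM.
Boarding ends at 6:09 PM − 35 min = 5:34 PM.
From 3:34 PM to 5:34 PM is 2 hours.

2 hours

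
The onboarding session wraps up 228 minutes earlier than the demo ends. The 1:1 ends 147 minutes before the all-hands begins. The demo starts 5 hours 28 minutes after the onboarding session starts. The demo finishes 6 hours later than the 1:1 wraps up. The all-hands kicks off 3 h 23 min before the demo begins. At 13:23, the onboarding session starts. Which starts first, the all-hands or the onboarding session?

The demo starts at 13:23 + 328 min = 18:51.
The all-hands starts at 18:51 − 203 min = 15:28.
The all-hands starts at 15:28 and the onboarding session starts at 13:23, so the onboarding session is first.

the onboarding session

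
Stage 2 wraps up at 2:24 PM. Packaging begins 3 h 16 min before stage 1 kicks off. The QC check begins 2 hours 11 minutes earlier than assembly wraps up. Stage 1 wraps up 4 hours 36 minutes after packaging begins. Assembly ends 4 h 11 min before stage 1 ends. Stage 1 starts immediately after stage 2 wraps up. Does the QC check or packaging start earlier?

Stage 1 starts at 2:24 PM.
Packaging starts at 2:24 PM − 196 min = 11:08 AM.
Stage 1 ends at 11:08 AM + 276 min = 3:44 PM.
Assembly ends at 3:44 PM − 251 min = 11:33 AM.
The QC check starts at 11:33 AM − 131 min = 9:22 AM.
The QC check starts at 9:22 AM and packaging starts at 11:08 AM, so the QC check is first.

the QC check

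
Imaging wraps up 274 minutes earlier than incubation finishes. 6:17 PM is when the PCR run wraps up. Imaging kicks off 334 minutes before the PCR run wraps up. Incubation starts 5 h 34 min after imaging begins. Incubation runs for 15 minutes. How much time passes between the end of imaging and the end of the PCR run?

Imaging starts at 6:17 PM − 334 min = 12:43 PM.
Incubation starts at 12:43 PM + 334 min = 6:17 PM.
Incubation ends at 6:17 PM + 15 min = 6:32 PM.
Imaging ends at 6:32 PM − 274 min = 1:58 PM.
From 1:58 PM to 6:17 PM is 259 minutes.

259 minutes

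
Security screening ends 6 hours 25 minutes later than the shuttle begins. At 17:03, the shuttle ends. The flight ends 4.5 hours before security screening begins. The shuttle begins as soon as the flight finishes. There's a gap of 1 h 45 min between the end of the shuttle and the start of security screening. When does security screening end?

20:43

Security screening starts at 17:03 + 105 min = 18:48.
The flight ends at 18:48 − 270 min = 14:18.
So the shuttle starts at 14:18.
Security screening ends at 14:18 + 385 min = 20:43.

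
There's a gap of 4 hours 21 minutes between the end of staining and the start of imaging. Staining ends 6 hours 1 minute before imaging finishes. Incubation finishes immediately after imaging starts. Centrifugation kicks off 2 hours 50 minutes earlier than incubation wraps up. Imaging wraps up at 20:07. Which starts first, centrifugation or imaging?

centrifugation

Staining ends at 20:07 − 361 min = 14:06.
Imaging starts at 14:06 + 261 min = 18:27.
So incubation ends at 18:27.
Centrifugation starts at 18:27 − 170 min = 15:37.
Centrifugation starts at 15:37 and imaging starts at 18:27, so centrifugation is first.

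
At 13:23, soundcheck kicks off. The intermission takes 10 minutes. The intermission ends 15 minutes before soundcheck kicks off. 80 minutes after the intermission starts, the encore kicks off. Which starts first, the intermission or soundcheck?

The intermission ends at 13:23 − 15 min = 13:08.
The intermission starts at 13:08 − 10 min = 12:58.
The intermission starts at 12:58 and soundcheck starts at 13:23, so the intermission is first.

the intermission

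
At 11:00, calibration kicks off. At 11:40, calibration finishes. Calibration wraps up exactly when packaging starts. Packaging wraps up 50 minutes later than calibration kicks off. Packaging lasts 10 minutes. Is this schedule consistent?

Packaging ends at 11:00 + 50 min = 11:50.
Packaging starts at 11:50 − 10 min = 11:40.
So calibration ends at 11:40.
That matches the stated 11:40, so the schedule is consistent.

Yes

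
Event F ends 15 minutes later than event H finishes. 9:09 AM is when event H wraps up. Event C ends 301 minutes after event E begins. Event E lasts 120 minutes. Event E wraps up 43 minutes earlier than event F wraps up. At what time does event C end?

11:42 AM

Event F ends at 9:09 AM + 15 min = 9:24 AM.
Event E ends at 9:24 AM − 43 min = 8:41 AM.
Event E starts at 8:41 AM − 120 min = 6:41 AM.
Event C ends at 6:41 AM + 301 min = 11:42 AM.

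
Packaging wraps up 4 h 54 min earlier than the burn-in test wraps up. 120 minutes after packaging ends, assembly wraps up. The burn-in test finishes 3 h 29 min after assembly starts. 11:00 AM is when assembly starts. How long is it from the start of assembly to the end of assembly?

The burn-in test ends at 11:00 AM + 209 min = 2:29 PM.
Packaging ends at 2:29 PM − 294 min = 9:35 AM.
Assembly ends at 9:35 AM + 120 min = 11:35 AM.
From 11:00 AM to 11:35 AM is 35 minutes.

35 minutes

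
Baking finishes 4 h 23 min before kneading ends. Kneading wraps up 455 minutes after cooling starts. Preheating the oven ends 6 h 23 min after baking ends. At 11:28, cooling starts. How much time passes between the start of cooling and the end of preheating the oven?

Kneading ends at 11:28 + 455 min = 19:03.
Baking ends at 19:03 − 263 min = 14:40.
Preheating the oven ends at 14:40 + 383 min = 21:03.
From 11:28 to 21:03 is 575 minutes.

575 minutes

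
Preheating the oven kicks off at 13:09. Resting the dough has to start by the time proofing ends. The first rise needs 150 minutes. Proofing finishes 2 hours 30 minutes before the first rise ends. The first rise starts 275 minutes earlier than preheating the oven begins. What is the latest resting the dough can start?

The first rise starts at 13:09 − 275 min = 08:34.
The first rise ends at 08:34 + 150 min = 11:04.
Proofing ends at 11:04 − 150 min = 08:34.
Resting the dough is bounded by proofing, so the latest it can start is 08:34.

08:34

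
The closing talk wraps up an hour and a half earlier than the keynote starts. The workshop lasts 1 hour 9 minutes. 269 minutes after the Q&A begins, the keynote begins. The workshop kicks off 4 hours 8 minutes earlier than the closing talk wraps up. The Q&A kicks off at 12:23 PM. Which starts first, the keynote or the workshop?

The keynote starts at 12:23 PM + 269 min = 4:52 PM.
The closing talk ends at 4:52 PM − 90 min = 3:22 PM.
The workshop starts at 3:22 PM − 248 min = 11:14 AM.
The keynote starts at 4:52 PM and the workshop starts at 11:14 AM, so the workshop is first.

the workshop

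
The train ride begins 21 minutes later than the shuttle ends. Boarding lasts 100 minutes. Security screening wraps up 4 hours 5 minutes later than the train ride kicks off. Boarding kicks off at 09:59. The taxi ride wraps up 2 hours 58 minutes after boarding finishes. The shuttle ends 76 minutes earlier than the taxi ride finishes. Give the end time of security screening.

17:47

Boarding ends at 09:59 + 100 min = 11:39.
The taxi ride ends at 11:39 + 178 min = 14:37.
The shuttle ends at 14:37 − 76 min = 13:21.
The train ride starts at 13:21 + 21 min = 13:42.
Security screening ends at 13:42 + 245 min = 17:47.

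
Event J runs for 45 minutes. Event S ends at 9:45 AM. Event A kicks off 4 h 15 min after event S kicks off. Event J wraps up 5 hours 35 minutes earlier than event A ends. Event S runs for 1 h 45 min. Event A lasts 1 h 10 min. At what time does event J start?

7:05 AM

Event S starts at 9:45 AM − 105 min = 8:00 AM.
Event A starts at 8:00 AM + 255 min = 12:15 PM.
Event A ends at 12:15 PM + 70 min = 1:25 PM.
Event J ends at 1:25 PM − 335 min = 7:50 AM.
Event J starts at 7:50 AM − 45 min = 7:05 AM.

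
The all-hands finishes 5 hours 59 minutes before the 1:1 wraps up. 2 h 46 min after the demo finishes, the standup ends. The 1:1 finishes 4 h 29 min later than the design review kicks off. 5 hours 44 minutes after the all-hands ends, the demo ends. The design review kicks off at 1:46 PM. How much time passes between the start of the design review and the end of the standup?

The 1:1 ends at 1:46 PM + 269 min = 6:15 PM.
The all-hands ends at 6:15 PM − 359 min = 12:16 PM.
The demo ends at 12:16 PM + 344 min = 6:00 PM.
The standup ends at 6:00 PM + 166 min = 8:46 PM.
From 1:46 PM to 8:46 PM is 420 minutes.

420 minutes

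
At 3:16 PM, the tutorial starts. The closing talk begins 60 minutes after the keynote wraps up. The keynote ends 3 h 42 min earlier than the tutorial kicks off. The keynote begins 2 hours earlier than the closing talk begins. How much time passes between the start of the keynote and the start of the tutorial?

4 hours 42 minutes

The keynote ends at 3:16 PM − 222 min = 11:34 AM.
The closing talk starts at 11:34 AM + 60 min = 12:34 PM.
The keynote starts at 12:34 PM − 120 min = 10:34 AM.
From 10:34 AM to 3:16 PM is 4 hours 42 minutes.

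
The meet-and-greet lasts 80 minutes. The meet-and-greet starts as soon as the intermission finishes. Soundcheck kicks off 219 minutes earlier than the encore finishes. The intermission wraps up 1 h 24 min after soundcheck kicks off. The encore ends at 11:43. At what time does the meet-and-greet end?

Soundcheck starts at 11:43 − 219 min = 08:04.
The intermission ends at 08:04 + 84 min = 09:28.
So the meet-and-greet starts at 09:28.
The meet-and-greet ends at 09:28 + 80 min = 10:48.

10:48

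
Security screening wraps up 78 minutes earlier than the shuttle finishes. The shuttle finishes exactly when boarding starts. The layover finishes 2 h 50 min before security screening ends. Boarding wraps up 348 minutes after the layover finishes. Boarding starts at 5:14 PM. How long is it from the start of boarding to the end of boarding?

1 h 40 min

The shuttle ends at 5:14 PM.
Security screening ends at 5:14 PM − 78 min = 3:56 PM.
The layover ends at 3:56 PM − 170 min = 1:06 PM.
Boarding ends at 1:06 PM + 348 min = 6:54 PM.
From 5:14 PM to 6:54 PM is 1 h 40 min.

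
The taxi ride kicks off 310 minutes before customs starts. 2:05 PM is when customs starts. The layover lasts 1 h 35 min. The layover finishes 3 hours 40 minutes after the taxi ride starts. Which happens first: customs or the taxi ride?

the taxi ride

The taxi ride starts at 2:05 PM − 310 min = 8:55 AM.
Customs starts at 2:05 PM and the taxi ride starts at 8:55 AM, so the taxi ride is first.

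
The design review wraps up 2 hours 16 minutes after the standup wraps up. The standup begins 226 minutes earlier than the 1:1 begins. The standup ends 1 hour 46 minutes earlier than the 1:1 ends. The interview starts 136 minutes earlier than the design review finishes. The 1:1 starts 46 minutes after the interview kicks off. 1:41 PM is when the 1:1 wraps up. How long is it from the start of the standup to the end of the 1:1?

4 hours 46 minutes

The standup ends at 1:41 PM − 106 min = 11:55 AM.
The design review ends at 11:55 AM + 136 min = 2:11 PM.
The interview starts at 2:11 PM − 136 min = 11:55 AM.
The 1:1 starts at 11:55 AM + 46 min = 12:41 PM.
The standup starts at 12:41 PM − 226 min = 8:55 AM.
From 8:55 AM to 1:41 PM is 4 hours 46 minutes.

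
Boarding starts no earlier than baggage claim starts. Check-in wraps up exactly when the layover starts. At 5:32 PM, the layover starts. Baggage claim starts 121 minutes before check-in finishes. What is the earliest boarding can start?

Check-in ends at 5:32 PM.
Baggage claim starts at 5:32 PM − 121 min = 3:31 PM.
Boarding is bounded by baggage claim, so the earliest it can start is 3:31 PM.

3:31 PM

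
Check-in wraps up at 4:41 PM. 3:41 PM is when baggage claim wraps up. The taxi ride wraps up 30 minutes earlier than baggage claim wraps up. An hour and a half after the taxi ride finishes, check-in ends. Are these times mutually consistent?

The taxi ride ends at 3:41 PM − 30 min = 3:11 PM.
Check-in ends at 3:11 PM + 90 min = 4:41 PM.
That matches the stated 4:41 PM, so the schedule is consistent.

Yes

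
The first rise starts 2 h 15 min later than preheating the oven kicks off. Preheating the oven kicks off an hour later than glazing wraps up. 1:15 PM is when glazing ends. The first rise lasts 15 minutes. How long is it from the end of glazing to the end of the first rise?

Preheating the oven starts at 1:15 PM + 60 min = 2:15 PM.
The first rise starts at 2:15 PM + 135 min = 4:30 PM.
The first rise ends at 4:30 PM + 15 min = 4:45 PM.
From 1:15 PM to 4:45 PM is 3.5 hours.

3.5 hours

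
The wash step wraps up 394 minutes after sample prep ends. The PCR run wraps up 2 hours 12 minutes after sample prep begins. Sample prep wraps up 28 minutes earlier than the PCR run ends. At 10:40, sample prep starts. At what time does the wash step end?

The PCR run ends at 10:40 + 132 min = 12:52.
Sample prep ends at 12:52 − 28 min = 12:24.
The wash step ends at 12:24 + 394 min = 18:58.

18:58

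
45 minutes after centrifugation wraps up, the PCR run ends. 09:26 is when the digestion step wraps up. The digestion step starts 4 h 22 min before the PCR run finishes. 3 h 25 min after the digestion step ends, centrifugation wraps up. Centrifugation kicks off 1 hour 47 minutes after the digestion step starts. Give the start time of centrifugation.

Centrifugation ends at 09:26 + 205 min = 12:51.
The PCR run ends at 12:51 + 45 min = 13:36.
The digestion step starts at 13:36 − 262 min = 09:14.
Centrifugation starts at 09:14 + 107 min = 11:01.

11:01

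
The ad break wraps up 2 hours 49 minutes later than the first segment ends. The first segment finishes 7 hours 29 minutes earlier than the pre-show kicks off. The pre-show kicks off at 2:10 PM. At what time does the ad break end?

The first segment ends at 2:10 PM − 449 min = 6:41 AM.
The ad break ends at 6:41 AM + 169 min = 9:30 AM.

9:30 AM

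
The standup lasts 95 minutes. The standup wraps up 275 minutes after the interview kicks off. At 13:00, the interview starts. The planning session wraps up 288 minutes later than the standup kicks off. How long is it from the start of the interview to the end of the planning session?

468 minutes

The standup ends at 13:00 + 275 min = 17:35.
The standup starts at 17:35 − 95 min = 16:00.
The planning session ends at 16:00 + 288 min = 20:48.
From 13:00 to 20:48 is 468 minutes.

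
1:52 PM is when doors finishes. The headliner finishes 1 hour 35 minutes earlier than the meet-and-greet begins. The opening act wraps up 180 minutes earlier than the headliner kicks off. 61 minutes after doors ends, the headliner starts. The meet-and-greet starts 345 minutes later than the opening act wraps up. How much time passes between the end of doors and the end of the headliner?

2 h 11 min

The headliner starts at 1:52 PM + 61 min = 2:53 PM.
The opening act ends at 2:53 PM − 180 min = 11:53 AM.
The meet-and-greet starts at 11:53 AM + 345 min = 5:38 PM.
The headliner ends at 5:38 PM − 95 min = 4:03 PM.
From 1:52 PM to 4:03 PM is 2 h 11 min.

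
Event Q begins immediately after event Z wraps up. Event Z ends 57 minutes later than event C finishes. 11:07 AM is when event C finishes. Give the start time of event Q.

Event Z ends at 11:07 AM + 57 min = 12:04 PM.
So event Q starts at 12:04 PM.

12:04 PM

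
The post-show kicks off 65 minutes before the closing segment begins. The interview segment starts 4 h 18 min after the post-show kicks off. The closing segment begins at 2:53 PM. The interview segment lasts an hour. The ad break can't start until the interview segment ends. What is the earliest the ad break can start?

7:06 PM

The post-show starts at 2:53 PM − 65 min = 1:48 PM.
The interview segment starts at 1:48 PM + 258 min = 6:06 PM.
The interview segment ends at 6:06 PM + 60 min = 7:06 PM.
The ad break is bounded by the interview segment, so the earliest it can start is 7:06 PM.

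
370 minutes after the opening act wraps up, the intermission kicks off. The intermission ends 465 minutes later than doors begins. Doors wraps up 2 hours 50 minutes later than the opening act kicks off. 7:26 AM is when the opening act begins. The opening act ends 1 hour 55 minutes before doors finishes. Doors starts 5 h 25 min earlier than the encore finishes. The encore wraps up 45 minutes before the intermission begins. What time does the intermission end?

4:06 PM

Doors ends at 7:26 AM + 170 min = 10:16 AM.
The opening act ends at 10:16 AM − 115 min = 8:21 AM.
The intermission starts at 8:21 AM + 370 min = 2:31 PM.
The encore ends at 2:31 PM − 45 min = 1:46 PM.
Doors starts at 1:46 PM − 325 min = 8:21 AM.
The intermission ends at 8:21 AM + 465 min = 4:06 PM.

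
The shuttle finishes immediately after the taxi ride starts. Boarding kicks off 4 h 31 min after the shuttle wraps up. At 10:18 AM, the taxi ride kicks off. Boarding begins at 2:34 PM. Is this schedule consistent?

The shuttle ends at 10:18 AM.
Boarding starts at 10:18 AM + 271 min = 2:49 PM.
But boarding is also said to start at 2:34 PM — a 15-minute conflict.

No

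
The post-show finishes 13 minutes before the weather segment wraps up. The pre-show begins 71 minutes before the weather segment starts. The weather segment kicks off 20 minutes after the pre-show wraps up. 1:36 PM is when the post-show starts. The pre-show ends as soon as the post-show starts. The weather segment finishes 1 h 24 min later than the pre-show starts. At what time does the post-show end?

1:56 PM

The pre-show ends at 1:36 PM.
The weather segment starts at 1:36 PM + 20 min = 1:56 PM.
The pre-show starts at 1:56 PM − 71 min = 12:45 PM.
The weather segment ends at 12:45 PM + 84 min = 2:09 PM.
The post-show ends at 2:09 PM − 13 min = 1:56 PM.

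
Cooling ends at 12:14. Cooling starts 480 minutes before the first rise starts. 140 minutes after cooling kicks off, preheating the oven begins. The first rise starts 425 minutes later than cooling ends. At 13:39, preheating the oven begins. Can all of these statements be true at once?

The first rise starts at 12:14 + 425 min = 19:19.
Cooling starts at 19:19 − 480 min = 11:19.
Preheating the oven starts at 11:19 + 140 min = 13:39.
That matches the stated 13:39, so the schedule is consistent.

Yes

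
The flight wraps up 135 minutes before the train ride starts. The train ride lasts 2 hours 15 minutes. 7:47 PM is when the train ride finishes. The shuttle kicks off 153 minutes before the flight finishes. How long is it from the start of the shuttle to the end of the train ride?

The train ride starts at 7:47 PM − 135 min = 5:32 PM.
The flight ends at 5:32 PM − 135 min = 3:17 PM.
The shuttle starts at 3:17 PM − 153 min = 12:44 PM.
From 12:44 PM to 7:47 PM is 423 minutes.

423 minutes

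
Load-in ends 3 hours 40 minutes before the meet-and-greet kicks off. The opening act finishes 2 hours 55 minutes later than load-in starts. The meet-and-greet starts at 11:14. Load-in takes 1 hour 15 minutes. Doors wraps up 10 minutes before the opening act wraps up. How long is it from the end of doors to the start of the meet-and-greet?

Load-in ends at 11:14 − 220 min = 07:34.
Load-in starts at 07:34 − 75 min = 06:19.
The opening act ends at 06:19 + 175 min = 09:14.
Doors ends at 09:14 − 10 min = 09:04.
From 09:04 to 11:14 is 2 hours 10 minutes.

2 hours 10 minutes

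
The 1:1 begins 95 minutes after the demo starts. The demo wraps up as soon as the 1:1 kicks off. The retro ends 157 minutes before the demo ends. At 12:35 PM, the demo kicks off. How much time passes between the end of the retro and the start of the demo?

The 1:1 starts at 12:35 PM + 95 min = 2:10 PM.
So the demo ends at 2:10 PM.
The retro ends at 2:10 PM − 157 min = 11:33 AM.
From 11:33 AM to 12:35 PM is 1 h 2 min.

1 h 2 min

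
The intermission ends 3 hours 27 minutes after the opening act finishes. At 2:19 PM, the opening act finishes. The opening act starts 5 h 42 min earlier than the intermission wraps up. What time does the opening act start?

The intermission ends at 2:19 PM + 207 min = 5:46 PM.
The opening act starts at 5:46 PM − 342 min = 12:04 PM.

12:04 PM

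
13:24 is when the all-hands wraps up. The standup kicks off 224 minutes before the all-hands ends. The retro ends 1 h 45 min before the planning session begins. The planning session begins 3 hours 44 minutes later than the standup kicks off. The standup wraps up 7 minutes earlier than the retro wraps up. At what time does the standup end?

11:32

The standup starts at 13:24 − 224 min = 09:40.
The planning session starts at 09:40 + 224 min = 13:24.
The retro ends at 13:24 − 105 min = 11:39.
The standup ends at 11:39 − 7 min = 11:32.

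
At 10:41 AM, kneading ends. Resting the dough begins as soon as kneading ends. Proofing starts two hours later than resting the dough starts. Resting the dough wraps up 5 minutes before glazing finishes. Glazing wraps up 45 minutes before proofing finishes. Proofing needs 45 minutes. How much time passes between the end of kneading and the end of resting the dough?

1 h 55 min

Resting the dough starts at 10:41 AM.
Proofing starts at 10:41 AM + 120 min = 12:41 PM.
Proofing ends at 12:41 PM + 45 min = 1:26 PM.
Glazing ends at 1:26 PM − 45 min = 12:41 PM.
Resting the dough ends at 12:41 PM − 5 min = 12:36 PM.
From 10:41 AM to 12:36 PM is 1 h 55 min.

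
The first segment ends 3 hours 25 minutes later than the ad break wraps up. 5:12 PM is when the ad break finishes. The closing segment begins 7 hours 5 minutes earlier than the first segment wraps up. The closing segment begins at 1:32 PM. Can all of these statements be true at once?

The first segment ends at 5:12 PM + 205 min = 8:37 PM.
The closing segment starts at 8:37 PM − 425 min = 1:32 PM.
That matches the stated 1:32 PM, so the schedule is consistent.

Yes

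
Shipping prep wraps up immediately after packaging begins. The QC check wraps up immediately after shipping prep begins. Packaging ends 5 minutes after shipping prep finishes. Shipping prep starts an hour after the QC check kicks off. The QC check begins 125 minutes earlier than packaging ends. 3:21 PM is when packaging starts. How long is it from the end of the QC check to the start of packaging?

Shipping prep ends at 3:21 PM.
Packaging ends at 3:21 PM + 5 min = 3:26 PM.
The QC check starts at 3:26 PM − 125 min = 1:21 PM.
Shipping prep starts at 1:21 PM + 60 min = 2:21 PM.
So the QC check ends at 2:21 PM.
From 2:21 PM to 3:21 PM is 60 minutes.

60 minutes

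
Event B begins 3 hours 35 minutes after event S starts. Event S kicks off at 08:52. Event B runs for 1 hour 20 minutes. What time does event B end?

Event B starts at 08:52 + 215 min = 12:27.
Event B ends at 12:27 + 80 min = 13:47.

13:47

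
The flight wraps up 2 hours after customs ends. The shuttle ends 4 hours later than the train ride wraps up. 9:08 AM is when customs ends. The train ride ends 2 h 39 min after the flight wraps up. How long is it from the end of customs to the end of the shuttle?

519 minutes

The flight ends at 9:08 AM + 120 min = 11:08 AM.
The train ride ends at 11:08 AM + 159 min = 1:47 PM.
The shuttle ends at 1:47 PM + 240 min = 5:47 PM.
From 9:08 AM to 5:47 PM is 519 minutes.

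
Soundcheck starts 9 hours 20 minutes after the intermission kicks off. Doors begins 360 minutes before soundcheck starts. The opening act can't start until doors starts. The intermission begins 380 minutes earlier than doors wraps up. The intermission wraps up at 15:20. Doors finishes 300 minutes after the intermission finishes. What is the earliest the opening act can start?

17:20

Doors ends at 15:20 + 300 min = 20:20.
The intermission starts at 20:20 − 380 min = 14:00.
Soundcheck starts at 14:00 + 560 min = 23:20.
Doors starts at 23:20 − 360 min = 17:20.
The opening act is bounded by doors, so the earliest it can start is 17:20.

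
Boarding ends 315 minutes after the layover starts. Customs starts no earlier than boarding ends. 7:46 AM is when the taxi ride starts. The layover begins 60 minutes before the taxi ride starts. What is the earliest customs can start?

12:01 PM

The layover starts at 7:46 AM − 60 min = 6:46 AM.
Boarding ends at 6:46 AM + 315 min = 12:01 PM.
Customs is bounded by boarding, so the earliest it can start is 12:01 PM.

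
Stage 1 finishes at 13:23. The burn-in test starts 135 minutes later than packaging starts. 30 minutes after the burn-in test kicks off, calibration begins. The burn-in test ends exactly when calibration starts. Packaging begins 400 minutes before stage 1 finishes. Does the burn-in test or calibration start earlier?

the burn-in test

Packaging starts at 13:23 − 400 min = 06:43.
The burn-in test starts at 06:43 + 135 min = 08:58.
Calibration starts at 08:58 + 30 min = 09:28.
The burn-in test starts at 08:58 and calibration starts at 09:28, so the burn-in test is first.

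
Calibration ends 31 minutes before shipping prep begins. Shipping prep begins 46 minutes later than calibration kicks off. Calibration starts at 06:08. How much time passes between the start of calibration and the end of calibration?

Shipping prep starts at 06:08 + 46 min = 06:54.
Calibration ends at 06:54 − 31 min = 06:23.
From 06:08 to 06:23 is 15 minutes.

15 minutes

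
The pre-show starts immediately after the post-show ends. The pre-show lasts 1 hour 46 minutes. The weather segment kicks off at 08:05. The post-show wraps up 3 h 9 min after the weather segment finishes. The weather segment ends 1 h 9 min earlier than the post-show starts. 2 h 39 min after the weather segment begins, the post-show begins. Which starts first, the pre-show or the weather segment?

The post-show starts at 08:05 + 159 min = 10:44.
The weather segment ends at 10:44 − 69 min = 09:35.
The post-show ends at 09:35 + 189 min = 12:44.
So the pre-show starts at 12:44.
The pre-show starts at 12:44 and the weather segment starts at 08:05, so the weather segment is first.

the weather segment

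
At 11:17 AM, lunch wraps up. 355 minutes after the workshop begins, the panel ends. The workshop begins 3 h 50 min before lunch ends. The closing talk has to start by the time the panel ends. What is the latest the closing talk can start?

1:22 PM

The workshop starts at 11:17 AM − 230 min = 7:27 AM.
The panel ends at 7:27 AM + 355 min = 1:22 PM.
The closing talk is bounded by the panel, so the latest it can start is 1:22 PM.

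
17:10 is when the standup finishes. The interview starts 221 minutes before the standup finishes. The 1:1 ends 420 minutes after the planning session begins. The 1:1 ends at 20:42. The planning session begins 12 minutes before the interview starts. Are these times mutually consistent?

The interview starts at 17:10 − 221 min = 13:29.
The planning session starts at 13:29 − 12 min = 13:17.
The 1:1 ends at 13:17 + 420 min = 20:17.
But the 1:1 is also said to end at 20:42 — a 25-minute conflict.

No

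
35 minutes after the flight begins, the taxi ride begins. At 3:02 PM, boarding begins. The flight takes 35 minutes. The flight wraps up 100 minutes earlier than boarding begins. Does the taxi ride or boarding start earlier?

the taxi ride

The flight ends at 3:02 PM − 100 min = 1:22 PM.
The flight starts at 1:22 PM − 35 min = 12:47 PM.
The taxi ride starts at 12:47 PM + 35 min = 1:22 PM.
The taxi ride starts at 1:22 PM and boarding starts at 3:02 PM, so the taxi ride is first.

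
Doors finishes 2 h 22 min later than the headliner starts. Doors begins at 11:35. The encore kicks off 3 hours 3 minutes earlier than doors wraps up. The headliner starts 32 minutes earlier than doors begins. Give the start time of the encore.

The headliner starts at 11:35 − 32 min = 11:03.
Doors ends at 11:03 + 142 min = 13:25.
The encore starts at 13:25 − 183 min = 10:22.

10:22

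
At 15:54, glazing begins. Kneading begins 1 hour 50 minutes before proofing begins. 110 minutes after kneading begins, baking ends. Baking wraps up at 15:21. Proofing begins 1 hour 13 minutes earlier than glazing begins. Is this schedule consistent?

No

Proofing starts at 15:54 − 73 min = 14:41.
Kneading starts at 14:41 − 110 min = 12:51.
Baking ends at 12:51 + 110 min = 14:41.
But baking is also said to end at 15:21 — a 40-minute conflict.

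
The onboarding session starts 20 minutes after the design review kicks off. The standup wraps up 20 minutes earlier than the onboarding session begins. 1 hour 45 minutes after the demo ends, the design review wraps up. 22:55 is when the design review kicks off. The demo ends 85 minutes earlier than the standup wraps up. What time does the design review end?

The onboarding session starts at 22:55 + 20 min = 23:15.
The standup ends at 23:15 − 20 min = 22:55.
The demo ends at 22:55 − 85 min = 21:30.
The design review ends at 21:30 + 105 min = 23:15.

23:15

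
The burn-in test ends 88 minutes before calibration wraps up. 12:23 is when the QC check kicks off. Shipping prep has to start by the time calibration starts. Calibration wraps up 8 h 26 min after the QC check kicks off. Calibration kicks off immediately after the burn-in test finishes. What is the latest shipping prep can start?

19:21

Calibration ends at 12:23 + 506 min = 20:49.
The burn-in test ends at 20:49 − 88 min = 19:21.
So calibration starts at 19:21.
Shipping prep is bounded by calibration, so the latest it can start is 19:21.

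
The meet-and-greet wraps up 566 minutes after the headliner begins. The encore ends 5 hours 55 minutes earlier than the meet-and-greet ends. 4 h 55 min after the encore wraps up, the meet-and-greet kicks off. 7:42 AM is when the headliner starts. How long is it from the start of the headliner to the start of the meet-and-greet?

The meet-and-greet ends at 7:42 AM + 566 min = 5:08 PM.
The encore ends at 5:08 PM − 355 min = 11:13 AM.
The meet-and-greet starts at 11:13 AM + 295 min = 4:08 PM.
From 7:42 AM to 4:08 PM is 506 minutes.

506 minutes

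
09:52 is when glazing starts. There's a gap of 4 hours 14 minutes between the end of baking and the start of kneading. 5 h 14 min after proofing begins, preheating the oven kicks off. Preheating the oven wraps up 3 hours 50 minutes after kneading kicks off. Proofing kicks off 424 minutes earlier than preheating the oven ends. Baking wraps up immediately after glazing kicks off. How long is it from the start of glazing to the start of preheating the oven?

Baking ends at 09:52.
Kneading starts at 09:52 + 254 min = 14:06.
Preheating the oven ends at 14:06 + 230 min = 17:56.
Proofing starts at 17:56 − 424 min = 10:52.
Preheating the oven starts at 10:52 + 314 min = 16:06.
From 09:52 to 16:06 is 6 hours 14 minutes.

6 hours 14 minutes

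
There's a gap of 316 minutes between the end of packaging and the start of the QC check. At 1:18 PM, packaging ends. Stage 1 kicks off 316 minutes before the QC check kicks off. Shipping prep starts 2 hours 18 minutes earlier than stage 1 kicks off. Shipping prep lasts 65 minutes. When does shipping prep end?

12:05 PM

The QC check starts at 1:18 PM + 316 min = 6:34 PM.
Stage 1 starts at 6:34 PM − 316 min = 1:18 PM.
Shipping prep starts at 1:18 PM − 138 min = 11:00 AM.
Shipping prep ends at 11:00 AM + 65 min = 12:05 PM.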